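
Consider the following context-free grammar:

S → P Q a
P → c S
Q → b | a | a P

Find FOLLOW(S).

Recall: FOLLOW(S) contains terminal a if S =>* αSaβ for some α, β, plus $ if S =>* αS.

We compute FOLLOW(S) using the standard algorithm.
FOLLOW(S) starts with {$}.
FIRST(P) = {c}
FIRST(Q) = {a, b}
FIRST(S) = {c}
FOLLOW(P) = {a, b}
FOLLOW(Q) = {a}
FOLLOW(S) = {$, a, b}
Therefore, FOLLOW(S) = {$, a, b}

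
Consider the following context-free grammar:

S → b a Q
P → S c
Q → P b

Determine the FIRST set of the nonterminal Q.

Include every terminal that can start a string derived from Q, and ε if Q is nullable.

We compute FIRST(Q) using the standard algorithm.
FIRST(P) = {b}
FIRST(Q) = {b}
FIRST(S) = {b}
Therefore, FIRST(Q) = {b}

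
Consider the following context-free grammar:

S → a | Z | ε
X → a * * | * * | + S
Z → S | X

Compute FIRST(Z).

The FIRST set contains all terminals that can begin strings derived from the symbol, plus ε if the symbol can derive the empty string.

We compute FIRST(Z) using the standard algorithm.
FIRST(S) = {*, +, a, ε}
FIRST(X) = {*, +, a}
FIRST(Z) = {*, +, a, ε}
Therefore, FIRST(Z) = {*, +, a, ε}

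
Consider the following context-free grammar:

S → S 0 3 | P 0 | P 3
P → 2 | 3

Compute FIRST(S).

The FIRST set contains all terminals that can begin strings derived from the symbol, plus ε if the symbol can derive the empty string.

We compute FIRST(S) using the standard algorithm.
FIRST(P) = {2, 3}
FIRST(S) = {2, 3}
Therefore, FIRST(S) = {2, 3}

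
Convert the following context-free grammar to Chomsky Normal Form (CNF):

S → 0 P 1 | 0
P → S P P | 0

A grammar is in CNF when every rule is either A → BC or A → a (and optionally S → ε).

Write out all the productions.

T0 → 0; T1 → 1; S → 0; P → 0; S → T0 X0; X0 → P T1; P → S X1; X1 → P P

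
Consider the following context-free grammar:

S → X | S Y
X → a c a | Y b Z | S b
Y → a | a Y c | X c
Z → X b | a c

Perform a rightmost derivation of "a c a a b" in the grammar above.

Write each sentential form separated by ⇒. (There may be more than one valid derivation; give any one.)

S ⇒ X ⇒ S b ⇒ S Y b ⇒ S a b ⇒ X a b ⇒ a c a a b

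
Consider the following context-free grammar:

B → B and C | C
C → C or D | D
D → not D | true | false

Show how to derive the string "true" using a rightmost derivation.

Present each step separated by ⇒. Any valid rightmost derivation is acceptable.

B ⇒ C ⇒ D ⇒ true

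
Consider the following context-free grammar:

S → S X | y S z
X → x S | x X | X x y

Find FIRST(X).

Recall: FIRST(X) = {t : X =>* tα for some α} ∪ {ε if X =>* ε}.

We compute FIRST(X) using the standard algorithm.
FIRST(S) = {y}
FIRST(X) = {x}
Therefore, FIRST(X) = {x}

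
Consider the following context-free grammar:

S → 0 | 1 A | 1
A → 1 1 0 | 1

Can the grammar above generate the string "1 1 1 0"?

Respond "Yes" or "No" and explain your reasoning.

Yes - a valid derivation exists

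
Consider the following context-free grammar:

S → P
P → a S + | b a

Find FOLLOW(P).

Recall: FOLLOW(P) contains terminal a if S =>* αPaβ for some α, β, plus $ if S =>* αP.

We compute FOLLOW(P) using the standard algorithm.
FOLLOW(S) starts with {$}.
FIRST(P) = {a, b}
FIRST(S) = {a, b}
FOLLOW(P) = {$, +}
FOLLOW(S) = {$, +}
Therefore, FOLLOW(P) = {$, +}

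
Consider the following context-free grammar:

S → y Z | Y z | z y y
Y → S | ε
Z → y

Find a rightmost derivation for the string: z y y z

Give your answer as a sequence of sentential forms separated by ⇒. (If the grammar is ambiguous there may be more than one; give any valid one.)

S ⇒ Y z ⇒ S z ⇒ z y y z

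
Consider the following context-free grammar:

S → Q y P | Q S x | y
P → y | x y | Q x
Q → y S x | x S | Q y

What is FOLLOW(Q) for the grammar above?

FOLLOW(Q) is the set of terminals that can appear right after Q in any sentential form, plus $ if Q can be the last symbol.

We compute FOLLOW(Q) using the standard algorithm.
FOLLOW(S) starts with {$}.
FIRST(P) = {x, y}
FIRST(Q) = {x, y}
FIRST(S) = {x, y}
FOLLOW(P) = {$, x, y}
FOLLOW(Q) = {x, y}
FOLLOW(S) = {$, x, y}
Therefore, FOLLOW(Q) = {x, y}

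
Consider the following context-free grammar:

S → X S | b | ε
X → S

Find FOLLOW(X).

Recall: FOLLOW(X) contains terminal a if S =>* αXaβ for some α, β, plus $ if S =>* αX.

We compute FOLLOW(X) using the standard algorithm.
FOLLOW(S) starts with {$}.
FIRST(S) = {b, ε}
FIRST(X) = {b, ε}
FOLLOW(S) = {$, b}
FOLLOW(X) = {$, b}
Therefore, FOLLOW(X) = {$, b}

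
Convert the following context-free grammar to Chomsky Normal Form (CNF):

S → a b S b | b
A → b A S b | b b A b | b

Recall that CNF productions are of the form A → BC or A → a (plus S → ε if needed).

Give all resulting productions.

TA → a; TB → b; S → b; A → b; S → TA X0; X0 → TB X1; X1 → S TB; A → TB X2; X2 → A X3; X3 → S TB; A → TB X4; X4 → TB X5; X5 → A TB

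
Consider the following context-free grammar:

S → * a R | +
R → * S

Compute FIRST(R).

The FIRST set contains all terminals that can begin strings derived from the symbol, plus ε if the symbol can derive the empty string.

We compute FIRST(R) using the standard algorithm.
FIRST(R) = {*}
FIRST(S) = {*, +}
Therefore, FIRST(R) = {*}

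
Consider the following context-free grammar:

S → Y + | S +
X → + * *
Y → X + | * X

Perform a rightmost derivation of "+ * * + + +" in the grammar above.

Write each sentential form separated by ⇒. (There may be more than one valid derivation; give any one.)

S ⇒ S + ⇒ Y + + ⇒ X + + + ⇒ + * * + + +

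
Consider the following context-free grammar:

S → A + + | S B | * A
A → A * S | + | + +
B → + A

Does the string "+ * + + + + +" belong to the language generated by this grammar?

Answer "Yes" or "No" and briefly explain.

Yes - a valid derivation exists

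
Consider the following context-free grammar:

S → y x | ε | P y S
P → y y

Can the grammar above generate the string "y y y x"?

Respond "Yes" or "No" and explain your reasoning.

No - no valid derivation exists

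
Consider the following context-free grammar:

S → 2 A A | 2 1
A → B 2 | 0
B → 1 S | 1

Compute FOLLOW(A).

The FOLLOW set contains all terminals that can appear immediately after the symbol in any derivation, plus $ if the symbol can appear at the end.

We compute FOLLOW(A) using the standard algorithm.
FOLLOW(S) starts with {$}.
FIRST(A) = {0, 1}
FIRST(B) = {1}
FIRST(S) = {2}
FOLLOW(A) = {$, 0, 1, 2}
FOLLOW(B) = {2}
FOLLOW(S) = {$, 2}
Therefore, FOLLOW(A) = {$, 0, 1, 2}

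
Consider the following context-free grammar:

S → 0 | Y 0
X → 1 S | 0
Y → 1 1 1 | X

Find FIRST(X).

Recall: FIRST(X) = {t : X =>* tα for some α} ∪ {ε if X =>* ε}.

We compute FIRST(X) using the standard algorithm.
FIRST(S) = {0, 1}
FIRST(X) = {0, 1}
FIRST(Y) = {0, 1}
Therefore, FIRST(X) = {0, 1}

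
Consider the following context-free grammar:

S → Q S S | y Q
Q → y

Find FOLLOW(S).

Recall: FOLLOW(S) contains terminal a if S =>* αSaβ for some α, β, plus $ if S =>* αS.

We compute FOLLOW(S) using the standard algorithm.
FOLLOW(S) starts with {$}.
FIRST(Q) = {y}
FIRST(S) = {y}
FOLLOW(Q) = {$, y}
FOLLOW(S) = {$, y}
Therefore, FOLLOW(S) = {$, y}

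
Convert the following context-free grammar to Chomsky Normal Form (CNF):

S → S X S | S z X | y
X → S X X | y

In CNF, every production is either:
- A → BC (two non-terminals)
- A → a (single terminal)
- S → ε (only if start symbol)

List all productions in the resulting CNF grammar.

TZ → z; S → y; X → y; S → S X0; X0 → X S; S → S X1; X1 → TZ X; X → S X2; X2 → X X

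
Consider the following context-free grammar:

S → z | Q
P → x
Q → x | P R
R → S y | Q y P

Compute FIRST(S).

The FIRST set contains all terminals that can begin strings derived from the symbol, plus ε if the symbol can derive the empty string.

We compute FIRST(S) using the standard algorithm.
FIRST(P) = {x}
FIRST(Q) = {x}
FIRST(R) = {x, z}
FIRST(S) = {x, z}
Therefore, FIRST(S) = {x, z}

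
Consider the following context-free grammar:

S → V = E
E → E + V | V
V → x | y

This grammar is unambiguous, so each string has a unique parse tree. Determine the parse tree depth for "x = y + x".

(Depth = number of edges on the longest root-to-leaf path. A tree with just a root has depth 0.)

4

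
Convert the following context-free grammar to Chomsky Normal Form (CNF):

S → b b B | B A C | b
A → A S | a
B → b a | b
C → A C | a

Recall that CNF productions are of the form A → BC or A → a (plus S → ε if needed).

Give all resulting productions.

TB → b; S → b; A → a; TA → a; B → b; C → a; S → TB X0; X0 → TB B; S → B X1; X1 → A C; A → A S; B → TB TA; C → A C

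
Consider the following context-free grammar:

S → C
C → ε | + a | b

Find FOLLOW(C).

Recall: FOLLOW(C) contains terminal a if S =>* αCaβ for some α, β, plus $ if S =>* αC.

We compute FOLLOW(C) using the standard algorithm.
FOLLOW(S) starts with {$}.
FIRST(C) = {+, b, ε}
FIRST(S) = {+, b, ε}
FOLLOW(C) = {$}
FOLLOW(S) = {$}
Therefore, FOLLOW(C) = {$}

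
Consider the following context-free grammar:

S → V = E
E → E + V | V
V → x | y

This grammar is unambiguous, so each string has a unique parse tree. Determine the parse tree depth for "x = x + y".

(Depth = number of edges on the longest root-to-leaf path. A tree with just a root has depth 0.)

4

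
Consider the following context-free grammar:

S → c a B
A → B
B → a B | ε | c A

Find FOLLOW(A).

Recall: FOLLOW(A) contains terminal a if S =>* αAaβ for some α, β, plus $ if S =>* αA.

We compute FOLLOW(A) using the standard algorithm.
FOLLOW(S) starts with {$}.
FIRST(A) = {a, c, ε}
FIRST(B) = {a, c, ε}
FIRST(S) = {c}
FOLLOW(A) = {$}
FOLLOW(B) = {$}
FOLLOW(S) = {$}
Therefore, FOLLOW(A) = {$}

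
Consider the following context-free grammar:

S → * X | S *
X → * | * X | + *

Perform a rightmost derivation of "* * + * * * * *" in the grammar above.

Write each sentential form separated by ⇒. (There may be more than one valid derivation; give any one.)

S ⇒ S * ⇒ S * * ⇒ S * * * ⇒ S * * * * ⇒ * X * * * * ⇒ * * X * * * * ⇒ * * + * * * * *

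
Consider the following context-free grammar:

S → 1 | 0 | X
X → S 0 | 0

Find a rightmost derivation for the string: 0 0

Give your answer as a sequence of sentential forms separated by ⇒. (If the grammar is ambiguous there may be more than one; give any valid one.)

S ⇒ X ⇒ S 0 ⇒ 0 0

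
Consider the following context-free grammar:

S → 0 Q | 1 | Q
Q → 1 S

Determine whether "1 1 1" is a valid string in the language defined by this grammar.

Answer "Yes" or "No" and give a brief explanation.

Yes - a valid derivation exists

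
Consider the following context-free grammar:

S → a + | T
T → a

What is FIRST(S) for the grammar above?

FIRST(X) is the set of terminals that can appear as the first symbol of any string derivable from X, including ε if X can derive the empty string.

We compute FIRST(S) using the standard algorithm.
FIRST(S) = {a}
FIRST(T) = {a}
Therefore, FIRST(S) = {a}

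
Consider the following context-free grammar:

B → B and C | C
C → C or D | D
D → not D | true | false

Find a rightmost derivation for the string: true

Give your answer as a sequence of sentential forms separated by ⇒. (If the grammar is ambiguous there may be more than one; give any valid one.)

B ⇒ C ⇒ D ⇒ true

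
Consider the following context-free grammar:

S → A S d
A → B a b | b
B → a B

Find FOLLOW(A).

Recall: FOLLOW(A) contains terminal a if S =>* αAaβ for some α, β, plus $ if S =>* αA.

We compute FOLLOW(A) using the standard algorithm.
FOLLOW(S) starts with {$}.
FIRST(A) = {a, b}
FIRST(B) = {a}
FIRST(S) = {a, b}
FOLLOW(A) = {a, b}
FOLLOW(B) = {a}
FOLLOW(S) = {$, d}
Therefore, FOLLOW(A) = {a, b}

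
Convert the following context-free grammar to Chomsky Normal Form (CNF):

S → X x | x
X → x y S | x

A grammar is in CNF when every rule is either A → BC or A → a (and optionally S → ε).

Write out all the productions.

TX → x; S → x; TY → y; X → x; S → X TX; X → TX X0; X0 → TY S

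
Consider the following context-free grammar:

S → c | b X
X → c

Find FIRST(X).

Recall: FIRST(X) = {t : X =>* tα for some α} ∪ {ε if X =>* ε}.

We compute FIRST(X) using the standard algorithm.
FIRST(S) = {b, c}
FIRST(X) = {c}
Therefore, FIRST(X) = {c}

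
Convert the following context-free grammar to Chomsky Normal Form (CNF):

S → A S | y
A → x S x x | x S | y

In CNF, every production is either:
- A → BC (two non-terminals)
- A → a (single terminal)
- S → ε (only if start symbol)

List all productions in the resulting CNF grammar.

S → y; TX → x; A → y; S → A S; A → TX X0; X0 → S X1; X1 → TX TX; A → TX S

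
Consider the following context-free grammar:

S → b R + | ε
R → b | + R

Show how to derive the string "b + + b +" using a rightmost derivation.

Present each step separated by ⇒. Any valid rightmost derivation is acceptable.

S ⇒ b R + ⇒ b + R + ⇒ b + + R + ⇒ b + + b +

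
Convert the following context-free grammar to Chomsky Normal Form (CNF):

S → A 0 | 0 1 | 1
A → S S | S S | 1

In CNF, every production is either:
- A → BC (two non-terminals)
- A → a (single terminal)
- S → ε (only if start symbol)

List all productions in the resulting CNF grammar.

T0 → 0; T1 → 1; S → 1; A → 1; S → A T0; S → T0 T1; A → S S; A → S S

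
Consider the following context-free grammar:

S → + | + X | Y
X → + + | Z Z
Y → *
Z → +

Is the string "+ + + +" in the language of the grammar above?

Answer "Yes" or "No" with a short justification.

No - no valid derivation exists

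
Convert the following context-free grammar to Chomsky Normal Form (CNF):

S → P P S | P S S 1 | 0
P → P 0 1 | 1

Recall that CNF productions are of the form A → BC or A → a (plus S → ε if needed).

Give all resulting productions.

T1 → 1; S → 0; T0 → 0; P → 1; S → P X0; X0 → P S; S → P X1; X1 → S X2; X2 → S T1; P → P X3; X3 → T0 T1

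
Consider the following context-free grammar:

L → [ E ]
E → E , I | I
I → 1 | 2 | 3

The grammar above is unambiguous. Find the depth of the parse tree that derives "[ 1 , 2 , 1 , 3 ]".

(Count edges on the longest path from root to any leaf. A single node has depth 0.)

6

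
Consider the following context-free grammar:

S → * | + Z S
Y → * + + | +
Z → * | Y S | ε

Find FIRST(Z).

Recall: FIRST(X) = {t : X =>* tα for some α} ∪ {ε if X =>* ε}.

We compute FIRST(Z) using the standard algorithm.
FIRST(S) = {*, +}
FIRST(Y) = {*, +}
FIRST(Z) = {*, +, ε}
Therefore, FIRST(Z) = {*, +, ε}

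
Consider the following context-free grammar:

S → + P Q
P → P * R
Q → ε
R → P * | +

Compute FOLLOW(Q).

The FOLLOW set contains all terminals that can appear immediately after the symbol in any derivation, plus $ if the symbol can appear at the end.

We compute FOLLOW(Q) using the standard algorithm.
FOLLOW(S) starts with {$}.
FIRST(P) = {}
FIRST(Q) = {ε}
FIRST(R) = {+}
FIRST(S) = {+}
FOLLOW(P) = {$, *}
FOLLOW(Q) = {$}
FOLLOW(R) = {$, *}
FOLLOW(S) = {$}
Therefore, FOLLOW(Q) = {$}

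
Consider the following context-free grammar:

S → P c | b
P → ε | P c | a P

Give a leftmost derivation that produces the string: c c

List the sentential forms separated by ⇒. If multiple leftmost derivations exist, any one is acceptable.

S ⇒ P c ⇒ P c c ⇒ c c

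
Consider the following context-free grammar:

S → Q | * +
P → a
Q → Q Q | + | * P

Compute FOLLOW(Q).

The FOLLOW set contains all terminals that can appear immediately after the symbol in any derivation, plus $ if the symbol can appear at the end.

We compute FOLLOW(Q) using the standard algorithm.
FOLLOW(S) starts with {$}.
FIRST(P) = {a}
FIRST(Q) = {*, +}
FIRST(S) = {*, +}
FOLLOW(P) = {$, *, +}
FOLLOW(Q) = {$, *, +}
FOLLOW(S) = {$}
Therefore, FOLLOW(Q) = {$, *, +}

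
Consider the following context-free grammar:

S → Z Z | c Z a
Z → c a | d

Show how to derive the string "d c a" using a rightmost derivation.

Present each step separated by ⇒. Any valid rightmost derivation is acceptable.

S ⇒ Z Z ⇒ Z c a ⇒ d c a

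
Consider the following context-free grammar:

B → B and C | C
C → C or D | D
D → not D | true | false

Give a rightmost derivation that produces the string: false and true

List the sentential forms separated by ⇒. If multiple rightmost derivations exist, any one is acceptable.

B ⇒ B and C ⇒ B and D ⇒ B and true ⇒ C and true ⇒ D and true ⇒ false and true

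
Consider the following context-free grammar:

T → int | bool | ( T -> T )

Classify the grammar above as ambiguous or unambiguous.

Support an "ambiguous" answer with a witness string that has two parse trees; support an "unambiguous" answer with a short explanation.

Unambiguous - every string in the language has a unique parse tree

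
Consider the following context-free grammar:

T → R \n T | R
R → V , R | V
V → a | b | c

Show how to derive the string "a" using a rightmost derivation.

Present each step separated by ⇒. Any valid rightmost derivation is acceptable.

T ⇒ R ⇒ V ⇒ a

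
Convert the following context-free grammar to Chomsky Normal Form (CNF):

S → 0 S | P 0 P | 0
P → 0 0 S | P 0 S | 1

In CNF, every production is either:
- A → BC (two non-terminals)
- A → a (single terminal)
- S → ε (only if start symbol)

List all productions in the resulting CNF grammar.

T0 → 0; S → 0; P → 1; S → T0 S; S → P X0; X0 → T0 P; P → T0 X1; X1 → T0 S; P → P X2; X2 → T0 S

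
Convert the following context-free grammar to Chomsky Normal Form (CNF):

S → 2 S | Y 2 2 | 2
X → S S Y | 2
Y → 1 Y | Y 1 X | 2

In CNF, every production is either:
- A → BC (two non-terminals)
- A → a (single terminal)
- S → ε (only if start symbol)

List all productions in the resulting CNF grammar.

T2 → 2; S → 2; X → 2; T1 → 1; Y → 2; S → T2 S; S → Y X0; X0 → T2 T2; X → S X1; X1 → S Y; Y → T1 Y; Y → Y X2; X2 → T1 X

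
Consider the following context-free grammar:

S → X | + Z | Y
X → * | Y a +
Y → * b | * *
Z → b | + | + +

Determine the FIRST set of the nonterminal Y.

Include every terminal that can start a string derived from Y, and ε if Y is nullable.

We compute FIRST(Y) using the standard algorithm.
FIRST(S) = {*, +}
FIRST(X) = {*}
FIRST(Y) = {*}
FIRST(Z) = {+, b}
Therefore, FIRST(Y) = {*}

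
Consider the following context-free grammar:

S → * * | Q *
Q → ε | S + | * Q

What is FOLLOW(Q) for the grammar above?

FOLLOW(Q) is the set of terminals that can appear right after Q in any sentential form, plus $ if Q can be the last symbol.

We compute FOLLOW(Q) using the standard algorithm.
FOLLOW(S) starts with {$}.
FIRST(Q) = {*, ε}
FIRST(S) = {*}
FOLLOW(Q) = {*}
FOLLOW(S) = {$, +}
Therefore, FOLLOW(Q) = {*}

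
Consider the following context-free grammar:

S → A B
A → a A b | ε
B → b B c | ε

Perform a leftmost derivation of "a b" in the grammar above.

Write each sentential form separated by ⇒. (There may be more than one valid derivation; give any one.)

S ⇒ A B ⇒ a A b B ⇒ a b B ⇒ a b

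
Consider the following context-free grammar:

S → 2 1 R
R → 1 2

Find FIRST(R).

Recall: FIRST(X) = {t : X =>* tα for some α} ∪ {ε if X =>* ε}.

We compute FIRST(R) using the standard algorithm.
FIRST(R) = {1}
FIRST(S) = {2}
Therefore, FIRST(R) = {1}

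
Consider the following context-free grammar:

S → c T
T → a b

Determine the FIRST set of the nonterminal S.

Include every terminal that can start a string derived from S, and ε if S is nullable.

We compute FIRST(S) using the standard algorithm.
FIRST(S) = {c}
FIRST(T) = {a}
Therefore, FIRST(S) = {c}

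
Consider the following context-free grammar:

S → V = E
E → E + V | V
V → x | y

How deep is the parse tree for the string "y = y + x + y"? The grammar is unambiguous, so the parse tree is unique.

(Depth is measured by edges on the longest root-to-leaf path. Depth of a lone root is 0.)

5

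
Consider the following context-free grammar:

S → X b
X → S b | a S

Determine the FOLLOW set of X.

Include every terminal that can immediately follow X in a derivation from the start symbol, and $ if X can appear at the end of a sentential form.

We compute FOLLOW(X) using the standard algorithm.
FOLLOW(S) starts with {$}.
FIRST(S) = {a}
FIRST(X) = {a}
FOLLOW(S) = {$, b}
FOLLOW(X) = {b}
Therefore, FOLLOW(X) = {b}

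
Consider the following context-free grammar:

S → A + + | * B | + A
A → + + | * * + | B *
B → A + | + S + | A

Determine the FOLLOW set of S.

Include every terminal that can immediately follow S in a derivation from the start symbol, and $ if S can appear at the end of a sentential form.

We compute FOLLOW(S) using the standard algorithm.
FOLLOW(S) starts with {$}.
FIRST(A) = {*, +}
FIRST(B) = {*, +}
FIRST(S) = {*, +}
FOLLOW(A) = {$, *, +}
FOLLOW(B) = {$, *, +}
FOLLOW(S) = {$, +}
Therefore, FOLLOW(S) = {$, +}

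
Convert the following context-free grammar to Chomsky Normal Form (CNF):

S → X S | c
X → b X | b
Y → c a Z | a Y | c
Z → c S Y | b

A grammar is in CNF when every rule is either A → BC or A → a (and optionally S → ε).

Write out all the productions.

S → c; TB → b; X → b; TC → c; TA → a; Y → c; Z → b; S → X S; X → TB X; Y → TC X0; X0 → TA Z; Y → TA Y; Z → TC X1; X1 → S Y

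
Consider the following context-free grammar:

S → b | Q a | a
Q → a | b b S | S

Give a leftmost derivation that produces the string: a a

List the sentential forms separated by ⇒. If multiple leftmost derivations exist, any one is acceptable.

S ⇒ Q a ⇒ S a ⇒ a a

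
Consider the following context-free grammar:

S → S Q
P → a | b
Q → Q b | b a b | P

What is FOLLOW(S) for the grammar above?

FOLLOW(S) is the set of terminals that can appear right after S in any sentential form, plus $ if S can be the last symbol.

We compute FOLLOW(S) using the standard algorithm.
FOLLOW(S) starts with {$}.
FIRST(P) = {a, b}
FIRST(Q) = {a, b}
FIRST(S) = {}
FOLLOW(P) = {$, a, b}
FOLLOW(Q) = {$, a, b}
FOLLOW(S) = {$, a, b}
Therefore, FOLLOW(S) = {$, a, b}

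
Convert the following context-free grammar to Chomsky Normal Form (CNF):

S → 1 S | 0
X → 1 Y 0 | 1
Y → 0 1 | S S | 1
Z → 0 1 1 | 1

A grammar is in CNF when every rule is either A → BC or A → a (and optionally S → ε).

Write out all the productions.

T1 → 1; S → 0; T0 → 0; X → 1; Y → 1; Z → 1; S → T1 S; X → T1 X0; X0 → Y T0; Y → T0 T1; Y → S S; Z → T0 X1; X1 → T1 T1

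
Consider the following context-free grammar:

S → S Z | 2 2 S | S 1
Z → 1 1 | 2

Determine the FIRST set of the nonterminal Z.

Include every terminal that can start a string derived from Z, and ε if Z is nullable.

We compute FIRST(Z) using the standard algorithm.
FIRST(S) = {2}
FIRST(Z) = {1, 2}
Therefore, FIRST(Z) = {1, 2}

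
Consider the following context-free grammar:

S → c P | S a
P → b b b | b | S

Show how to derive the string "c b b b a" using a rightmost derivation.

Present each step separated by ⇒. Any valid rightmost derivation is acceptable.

S ⇒ S a ⇒ c P a ⇒ c b b b a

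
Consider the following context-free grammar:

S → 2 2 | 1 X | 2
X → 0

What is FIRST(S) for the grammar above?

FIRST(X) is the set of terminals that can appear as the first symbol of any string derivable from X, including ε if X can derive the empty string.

We compute FIRST(S) using the standard algorithm.
FIRST(S) = {1, 2}
FIRST(X) = {0}
Therefore, FIRST(S) = {1, 2}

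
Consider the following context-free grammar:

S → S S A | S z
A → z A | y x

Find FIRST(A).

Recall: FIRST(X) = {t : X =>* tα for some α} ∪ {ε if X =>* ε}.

We compute FIRST(A) using the standard algorithm.
FIRST(A) = {y, z}
FIRST(S) = {}
Therefore, FIRST(A) = {y, z}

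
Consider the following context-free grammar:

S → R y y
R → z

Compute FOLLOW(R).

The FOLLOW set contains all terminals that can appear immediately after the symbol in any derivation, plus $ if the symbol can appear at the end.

We compute FOLLOW(R) using the standard algorithm.
FOLLOW(S) starts with {$}.
FIRST(R) = {z}
FIRST(S) = {z}
FOLLOW(R) = {y}
FOLLOW(S) = {$}
Therefore, FOLLOW(R) = {y}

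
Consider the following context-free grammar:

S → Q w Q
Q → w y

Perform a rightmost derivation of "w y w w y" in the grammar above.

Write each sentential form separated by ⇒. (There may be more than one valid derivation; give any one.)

S ⇒ Q w Q ⇒ Q w w y ⇒ w y w w y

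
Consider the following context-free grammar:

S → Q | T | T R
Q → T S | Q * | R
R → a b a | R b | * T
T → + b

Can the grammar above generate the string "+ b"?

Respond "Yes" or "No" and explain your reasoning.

Yes - a valid derivation exists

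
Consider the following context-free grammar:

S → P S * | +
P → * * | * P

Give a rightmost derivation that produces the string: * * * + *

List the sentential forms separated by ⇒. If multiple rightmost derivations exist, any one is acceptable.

S ⇒ P S * ⇒ P + * ⇒ * P + * ⇒ * * * + *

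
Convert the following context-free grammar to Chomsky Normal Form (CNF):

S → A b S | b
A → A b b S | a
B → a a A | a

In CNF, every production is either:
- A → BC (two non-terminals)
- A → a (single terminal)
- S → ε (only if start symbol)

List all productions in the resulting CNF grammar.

TB → b; S → b; A → a; TA → a; B → a; S → A X0; X0 → TB S; A → A X1; X1 → TB X2; X2 → TB S; B → TA X3; X3 → TA A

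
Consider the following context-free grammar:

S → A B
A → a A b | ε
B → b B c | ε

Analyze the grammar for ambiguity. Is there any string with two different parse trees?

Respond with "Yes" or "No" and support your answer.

No - the grammar is unambiguous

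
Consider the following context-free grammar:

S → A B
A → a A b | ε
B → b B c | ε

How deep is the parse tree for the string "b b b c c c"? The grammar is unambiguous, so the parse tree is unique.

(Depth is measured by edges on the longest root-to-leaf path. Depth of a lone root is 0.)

5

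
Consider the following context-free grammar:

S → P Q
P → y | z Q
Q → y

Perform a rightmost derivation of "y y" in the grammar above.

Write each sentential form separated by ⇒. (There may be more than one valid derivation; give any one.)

S ⇒ P Q ⇒ P y ⇒ y y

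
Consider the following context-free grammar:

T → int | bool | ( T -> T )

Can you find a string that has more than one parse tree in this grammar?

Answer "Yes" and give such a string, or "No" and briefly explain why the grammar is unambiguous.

No - the grammar is unambiguous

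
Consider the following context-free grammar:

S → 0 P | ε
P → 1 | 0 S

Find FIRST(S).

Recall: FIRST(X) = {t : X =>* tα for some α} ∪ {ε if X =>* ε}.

We compute FIRST(S) using the standard algorithm.
FIRST(P) = {0, 1}
FIRST(S) = {0, ε}
Therefore, FIRST(S) = {0, ε}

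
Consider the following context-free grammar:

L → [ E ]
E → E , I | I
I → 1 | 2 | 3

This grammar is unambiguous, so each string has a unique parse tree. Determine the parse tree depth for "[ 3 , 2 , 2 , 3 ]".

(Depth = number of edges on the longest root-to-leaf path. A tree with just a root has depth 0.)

6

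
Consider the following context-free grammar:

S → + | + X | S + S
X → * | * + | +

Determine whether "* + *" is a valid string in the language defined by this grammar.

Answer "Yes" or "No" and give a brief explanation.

No - no valid derivation exists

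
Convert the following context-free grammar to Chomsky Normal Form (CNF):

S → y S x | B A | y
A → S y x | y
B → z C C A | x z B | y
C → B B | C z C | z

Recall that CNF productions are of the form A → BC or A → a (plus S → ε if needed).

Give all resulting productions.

TY → y; TX → x; S → y; A → y; TZ → z; B → y; C → z; S → TY X0; X0 → S TX; S → B A; A → S X1; X1 → TY TX; B → TZ X2; X2 → C X3; X3 → C A; B → TX X4; X4 → TZ B; C → B B; C → C X5; X5 → TZ C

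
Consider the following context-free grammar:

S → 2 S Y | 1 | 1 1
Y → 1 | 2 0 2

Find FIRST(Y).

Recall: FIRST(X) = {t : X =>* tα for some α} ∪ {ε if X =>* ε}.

We compute FIRST(Y) using the standard algorithm.
FIRST(S) = {1, 2}
FIRST(Y) = {1, 2}
Therefore, FIRST(Y) = {1, 2}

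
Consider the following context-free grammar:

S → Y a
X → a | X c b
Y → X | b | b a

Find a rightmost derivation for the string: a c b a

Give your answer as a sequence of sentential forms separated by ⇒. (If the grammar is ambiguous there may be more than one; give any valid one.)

S ⇒ Y a ⇒ X a ⇒ X c b a ⇒ a c b a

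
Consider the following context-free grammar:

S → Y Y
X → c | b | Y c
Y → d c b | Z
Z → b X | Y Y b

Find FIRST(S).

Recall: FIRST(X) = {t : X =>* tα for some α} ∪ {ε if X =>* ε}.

We compute FIRST(S) using the standard algorithm.
FIRST(S) = {b, d}
FIRST(X) = {b, c, d}
FIRST(Y) = {b, d}
FIRST(Z) = {b, d}
Therefore, FIRST(S) = {b, d}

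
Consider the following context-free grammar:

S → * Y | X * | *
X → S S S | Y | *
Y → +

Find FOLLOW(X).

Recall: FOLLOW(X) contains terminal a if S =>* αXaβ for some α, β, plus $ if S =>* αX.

We compute FOLLOW(X) using the standard algorithm.
FOLLOW(S) starts with {$}.
FIRST(S) = {*, +}
FIRST(X) = {*, +}
FIRST(Y) = {+}
FOLLOW(S) = {$, *, +}
FOLLOW(X) = {*}
FOLLOW(Y) = {$, *, +}
Therefore, FOLLOW(X) = {*}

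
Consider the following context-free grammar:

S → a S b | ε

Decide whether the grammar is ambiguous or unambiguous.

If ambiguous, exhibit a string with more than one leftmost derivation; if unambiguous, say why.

Unambiguous - every string in the language has a unique leftmost derivation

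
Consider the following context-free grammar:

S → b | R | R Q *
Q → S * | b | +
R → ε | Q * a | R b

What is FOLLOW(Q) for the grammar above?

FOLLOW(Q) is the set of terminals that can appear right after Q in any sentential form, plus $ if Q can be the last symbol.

We compute FOLLOW(Q) using the standard algorithm.
FOLLOW(S) starts with {$}.
FIRST(Q) = {*, +, b}
FIRST(R) = {*, +, b, ε}
FIRST(S) = {*, +, b, ε}
FOLLOW(Q) = {*}
FOLLOW(R) = {$, *, +, b}
FOLLOW(S) = {$, *}
Therefore, FOLLOW(Q) = {*}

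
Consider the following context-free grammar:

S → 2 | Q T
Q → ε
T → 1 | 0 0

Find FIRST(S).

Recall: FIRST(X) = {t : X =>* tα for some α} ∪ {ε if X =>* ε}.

We compute FIRST(S) using the standard algorithm.
FIRST(Q) = {ε}
FIRST(S) = {0, 1, 2}
FIRST(T) = {0, 1}
Therefore, FIRST(S) = {0, 1, 2}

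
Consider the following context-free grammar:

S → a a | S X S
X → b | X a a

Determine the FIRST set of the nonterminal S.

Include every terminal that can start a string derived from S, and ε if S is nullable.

We compute FIRST(S) using the standard algorithm.
FIRST(S) = {a}
FIRST(X) = {b}
Therefore, FIRST(S) = {a}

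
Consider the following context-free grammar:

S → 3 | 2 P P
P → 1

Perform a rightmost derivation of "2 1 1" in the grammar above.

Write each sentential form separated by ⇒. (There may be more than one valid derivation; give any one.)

S ⇒ 2 P P ⇒ 2 P 1 ⇒ 2 1 1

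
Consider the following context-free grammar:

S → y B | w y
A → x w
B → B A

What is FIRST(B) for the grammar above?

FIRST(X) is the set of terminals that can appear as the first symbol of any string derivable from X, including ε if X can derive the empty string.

We compute FIRST(B) using the standard algorithm.
FIRST(A) = {x}
FIRST(B) = {}
FIRST(S) = {w, y}
Therefore, FIRST(B) = {}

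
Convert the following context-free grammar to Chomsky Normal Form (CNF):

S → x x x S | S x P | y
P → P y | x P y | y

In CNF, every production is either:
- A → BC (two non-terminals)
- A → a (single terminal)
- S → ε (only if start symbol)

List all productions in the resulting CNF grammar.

TX → x; S → y; TY → y; P → y; S → TX X0; X0 → TX X1; X1 → TX S; S → S X2; X2 → TX P; P → P TY; P → TX X3; X3 → P TY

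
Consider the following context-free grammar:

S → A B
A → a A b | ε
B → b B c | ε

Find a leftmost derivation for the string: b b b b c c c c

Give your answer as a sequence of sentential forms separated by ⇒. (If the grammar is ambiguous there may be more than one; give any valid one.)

S ⇒ A B ⇒ B ⇒ b B c ⇒ b b B c c ⇒ b b b B c c c ⇒ b b b b B c c c c ⇒ b b b b c c c c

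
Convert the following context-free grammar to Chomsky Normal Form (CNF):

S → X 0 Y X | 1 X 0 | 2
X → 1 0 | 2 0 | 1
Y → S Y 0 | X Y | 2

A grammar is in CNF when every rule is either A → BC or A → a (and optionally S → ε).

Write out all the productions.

T0 → 0; T1 → 1; S → 2; T2 → 2; X → 1; Y → 2; S → X X0; X0 → T0 X1; X1 → Y X; S → T1 X2; X2 → X T0; X → T1 T0; X → T2 T0; Y → S X3; X3 → Y T0; Y → X Y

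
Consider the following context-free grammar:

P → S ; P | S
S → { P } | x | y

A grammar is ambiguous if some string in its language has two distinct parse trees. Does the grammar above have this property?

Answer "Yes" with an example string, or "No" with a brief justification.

No - the grammar is unambiguous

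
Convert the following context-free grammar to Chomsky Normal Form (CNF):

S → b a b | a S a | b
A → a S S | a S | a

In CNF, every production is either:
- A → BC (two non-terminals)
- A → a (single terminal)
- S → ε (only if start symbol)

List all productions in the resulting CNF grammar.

TB → b; TA → a; S → b; A → a; S → TB X0; X0 → TA TB; S → TA X1; X1 → S TA; A → TA X2; X2 → S S; A → TA S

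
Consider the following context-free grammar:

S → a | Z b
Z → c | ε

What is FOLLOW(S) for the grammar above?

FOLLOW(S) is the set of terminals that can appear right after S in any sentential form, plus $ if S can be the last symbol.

We compute FOLLOW(S) using the standard algorithm.
FOLLOW(S) starts with {$}.
FIRST(S) = {a, b, c}
FIRST(Z) = {c, ε}
FOLLOW(S) = {$}
FOLLOW(Z) = {b}
Therefore, FOLLOW(S) = {$}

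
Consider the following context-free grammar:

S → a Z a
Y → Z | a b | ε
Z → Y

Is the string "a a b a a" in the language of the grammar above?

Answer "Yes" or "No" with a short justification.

No - no valid derivation exists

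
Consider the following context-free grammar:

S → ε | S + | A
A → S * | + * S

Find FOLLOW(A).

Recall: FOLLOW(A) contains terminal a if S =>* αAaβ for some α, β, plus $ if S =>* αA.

We compute FOLLOW(A) using the standard algorithm.
FOLLOW(S) starts with {$}.
FIRST(A) = {*, +}
FIRST(S) = {*, +, ε}
FOLLOW(A) = {$, *, +}
FOLLOW(S) = {$, *, +}
Therefore, FOLLOW(A) = {$, *, +}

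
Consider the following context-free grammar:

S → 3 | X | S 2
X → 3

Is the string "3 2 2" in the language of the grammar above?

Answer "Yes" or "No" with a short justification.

Yes - a valid derivation exists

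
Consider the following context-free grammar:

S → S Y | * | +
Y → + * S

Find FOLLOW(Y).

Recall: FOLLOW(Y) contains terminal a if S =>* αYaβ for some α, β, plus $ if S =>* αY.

We compute FOLLOW(Y) using the standard algorithm.
FOLLOW(S) starts with {$}.
FIRST(S) = {*, +}
FIRST(Y) = {+}
FOLLOW(S) = {$, +}
FOLLOW(Y) = {$, +}
Therefore, FOLLOW(Y) = {$, +}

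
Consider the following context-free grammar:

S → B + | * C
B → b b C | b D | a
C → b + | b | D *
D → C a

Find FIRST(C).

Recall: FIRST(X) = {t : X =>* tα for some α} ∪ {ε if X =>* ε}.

We compute FIRST(C) using the standard algorithm.
FIRST(B) = {a, b}
FIRST(C) = {b}
FIRST(D) = {b}
FIRST(S) = {*, a, b}
Therefore, FIRST(C) = {b}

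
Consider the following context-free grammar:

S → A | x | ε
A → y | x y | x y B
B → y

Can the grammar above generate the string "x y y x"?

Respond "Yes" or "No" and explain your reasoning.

No - no valid derivation exists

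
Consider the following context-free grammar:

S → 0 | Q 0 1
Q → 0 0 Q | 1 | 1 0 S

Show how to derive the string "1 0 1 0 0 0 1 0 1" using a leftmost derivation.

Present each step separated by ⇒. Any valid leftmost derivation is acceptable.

S ⇒ Q 0 1 ⇒ 1 0 S 0 1 ⇒ 1 0 Q 0 1 0 1 ⇒ 1 0 1 0 S 0 1 0 1 ⇒ 1 0 1 0 0 0 1 0 1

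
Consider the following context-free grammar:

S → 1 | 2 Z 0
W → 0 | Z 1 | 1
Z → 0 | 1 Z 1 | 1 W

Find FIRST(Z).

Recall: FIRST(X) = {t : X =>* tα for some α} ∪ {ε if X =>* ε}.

We compute FIRST(Z) using the standard algorithm.
FIRST(S) = {1, 2}
FIRST(W) = {0, 1}
FIRST(Z) = {0, 1}
Therefore, FIRST(Z) = {0, 1}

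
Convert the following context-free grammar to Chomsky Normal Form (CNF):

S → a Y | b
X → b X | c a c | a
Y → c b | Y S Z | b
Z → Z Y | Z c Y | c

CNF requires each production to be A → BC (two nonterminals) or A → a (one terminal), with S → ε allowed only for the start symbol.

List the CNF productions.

TA → a; S → b; TB → b; TC → c; X → a; Y → b; Z → c; S → TA Y; X → TB X; X → TC X0; X0 → TA TC; Y → TC TB; Y → Y X1; X1 → S Z; Z → Z Y; Z → Z X2; X2 → TC Y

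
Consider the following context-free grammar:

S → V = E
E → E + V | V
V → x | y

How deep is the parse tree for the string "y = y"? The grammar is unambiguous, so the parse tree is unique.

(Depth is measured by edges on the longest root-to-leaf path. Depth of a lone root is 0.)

3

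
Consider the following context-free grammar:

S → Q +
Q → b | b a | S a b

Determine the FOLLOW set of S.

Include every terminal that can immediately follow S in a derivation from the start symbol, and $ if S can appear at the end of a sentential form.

We compute FOLLOW(S) using the standard algorithm.
FOLLOW(S) starts with {$}.
FIRST(Q) = {b}
FIRST(S) = {b}
FOLLOW(Q) = {+}
FOLLOW(S) = {$, a}
Therefore, FOLLOW(S) = {$, a}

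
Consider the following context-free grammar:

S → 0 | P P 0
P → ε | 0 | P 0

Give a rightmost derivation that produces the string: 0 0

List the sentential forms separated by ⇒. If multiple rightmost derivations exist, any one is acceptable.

S ⇒ P P 0 ⇒ P 0 ⇒ 0 0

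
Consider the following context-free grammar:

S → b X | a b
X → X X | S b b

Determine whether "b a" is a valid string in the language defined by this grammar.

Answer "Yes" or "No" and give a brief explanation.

No - no valid derivation exists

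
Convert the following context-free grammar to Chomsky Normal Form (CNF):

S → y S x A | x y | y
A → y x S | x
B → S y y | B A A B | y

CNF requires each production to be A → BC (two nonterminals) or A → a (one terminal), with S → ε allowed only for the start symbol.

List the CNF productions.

TY → y; TX → x; S → y; A → x; B → y; S → TY X0; X0 → S X1; X1 → TX A; S → TX TY; A → TY X2; X2 → TX S; B → S X3; X3 → TY TY; B → B X4; X4 → A X5; X5 → A B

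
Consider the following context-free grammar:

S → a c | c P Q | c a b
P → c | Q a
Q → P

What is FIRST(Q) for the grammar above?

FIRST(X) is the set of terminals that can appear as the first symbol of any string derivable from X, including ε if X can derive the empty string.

We compute FIRST(Q) using the standard algorithm.
FIRST(P) = {c}
FIRST(Q) = {c}
FIRST(S) = {a, c}
Therefore, FIRST(Q) = {c}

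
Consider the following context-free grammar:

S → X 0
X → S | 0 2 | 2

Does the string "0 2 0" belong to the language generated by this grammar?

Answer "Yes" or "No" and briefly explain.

Yes - a valid derivation exists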